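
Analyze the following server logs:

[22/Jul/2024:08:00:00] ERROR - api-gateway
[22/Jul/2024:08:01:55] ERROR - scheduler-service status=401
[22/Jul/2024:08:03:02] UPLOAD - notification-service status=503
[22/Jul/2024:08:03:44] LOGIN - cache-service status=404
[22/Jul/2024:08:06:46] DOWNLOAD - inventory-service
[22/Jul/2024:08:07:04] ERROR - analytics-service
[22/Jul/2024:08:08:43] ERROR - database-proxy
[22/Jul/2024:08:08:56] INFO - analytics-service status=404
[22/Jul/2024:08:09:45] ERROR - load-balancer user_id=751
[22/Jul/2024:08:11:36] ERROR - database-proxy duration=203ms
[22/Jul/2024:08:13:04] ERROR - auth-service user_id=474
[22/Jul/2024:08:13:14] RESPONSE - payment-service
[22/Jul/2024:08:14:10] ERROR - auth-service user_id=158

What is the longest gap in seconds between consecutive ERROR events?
309

To find the longest gap:

1. Extract all ERROR events in chronological order
2. Calculate time differences between consecutive events
3. Find the maximum difference
4. Longest gap: 309 seconds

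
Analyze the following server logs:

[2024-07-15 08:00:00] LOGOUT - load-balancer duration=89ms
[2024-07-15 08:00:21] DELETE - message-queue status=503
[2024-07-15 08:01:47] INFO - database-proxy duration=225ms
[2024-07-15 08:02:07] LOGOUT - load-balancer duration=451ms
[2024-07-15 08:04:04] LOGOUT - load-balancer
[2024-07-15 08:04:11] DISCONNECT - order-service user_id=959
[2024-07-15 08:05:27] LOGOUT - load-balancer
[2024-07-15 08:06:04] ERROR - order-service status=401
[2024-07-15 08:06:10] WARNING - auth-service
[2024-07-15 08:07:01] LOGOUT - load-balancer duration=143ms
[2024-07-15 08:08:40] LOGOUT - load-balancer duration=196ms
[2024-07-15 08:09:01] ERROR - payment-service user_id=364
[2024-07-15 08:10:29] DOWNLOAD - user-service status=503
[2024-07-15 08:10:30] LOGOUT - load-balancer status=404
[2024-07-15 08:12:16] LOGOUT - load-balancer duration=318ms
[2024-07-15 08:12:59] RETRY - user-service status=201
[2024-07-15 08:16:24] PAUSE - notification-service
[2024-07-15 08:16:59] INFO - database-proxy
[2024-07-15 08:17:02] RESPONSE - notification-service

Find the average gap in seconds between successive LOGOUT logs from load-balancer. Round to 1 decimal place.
105.1

To calculate average interval:

1. Find all LOGOUT events for load-balancer in order
2. Calculate time gaps between consecutive events
3. Compute mean of gaps: 736 / 7 = 105.1 seconds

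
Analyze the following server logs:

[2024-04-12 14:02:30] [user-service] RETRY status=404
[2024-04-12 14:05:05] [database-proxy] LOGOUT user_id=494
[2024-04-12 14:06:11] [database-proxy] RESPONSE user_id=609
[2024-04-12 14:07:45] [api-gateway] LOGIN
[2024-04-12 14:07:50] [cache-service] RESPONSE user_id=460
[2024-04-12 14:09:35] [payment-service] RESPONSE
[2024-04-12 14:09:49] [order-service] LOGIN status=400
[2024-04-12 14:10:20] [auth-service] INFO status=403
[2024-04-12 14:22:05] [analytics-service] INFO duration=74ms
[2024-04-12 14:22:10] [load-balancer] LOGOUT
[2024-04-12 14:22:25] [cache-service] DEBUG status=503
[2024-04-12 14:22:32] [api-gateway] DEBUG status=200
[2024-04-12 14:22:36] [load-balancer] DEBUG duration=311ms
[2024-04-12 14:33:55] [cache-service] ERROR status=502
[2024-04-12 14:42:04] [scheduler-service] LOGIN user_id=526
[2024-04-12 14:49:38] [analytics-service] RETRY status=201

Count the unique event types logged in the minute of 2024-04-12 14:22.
3

To count unique event types:

1. Filter events in the minute starting at 2024-04-12 14:22
2. Extract event types from matching entries
3. Count unique types: 3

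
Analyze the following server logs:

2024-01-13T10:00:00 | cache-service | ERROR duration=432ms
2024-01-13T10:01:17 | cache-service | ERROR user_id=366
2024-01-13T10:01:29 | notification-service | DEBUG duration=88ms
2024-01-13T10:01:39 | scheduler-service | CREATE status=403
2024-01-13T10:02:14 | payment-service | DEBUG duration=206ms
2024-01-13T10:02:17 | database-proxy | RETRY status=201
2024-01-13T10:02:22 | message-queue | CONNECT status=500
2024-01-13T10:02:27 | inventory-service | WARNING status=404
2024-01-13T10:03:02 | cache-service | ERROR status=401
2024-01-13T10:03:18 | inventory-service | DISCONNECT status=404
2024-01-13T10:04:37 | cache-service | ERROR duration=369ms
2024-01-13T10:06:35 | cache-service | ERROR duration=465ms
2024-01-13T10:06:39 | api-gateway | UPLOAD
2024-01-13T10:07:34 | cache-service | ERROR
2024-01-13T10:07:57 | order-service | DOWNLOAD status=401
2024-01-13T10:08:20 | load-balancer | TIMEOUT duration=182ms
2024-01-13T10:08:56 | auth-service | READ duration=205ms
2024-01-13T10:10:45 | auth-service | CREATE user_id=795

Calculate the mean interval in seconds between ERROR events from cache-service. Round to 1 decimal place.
90.8

To calculate average interval:

1. Find all ERROR events for cache-service in order
2. Calculate time gaps between consecutive events
3. Compute mean of gaps: 454 / 5 = 90.8 seconds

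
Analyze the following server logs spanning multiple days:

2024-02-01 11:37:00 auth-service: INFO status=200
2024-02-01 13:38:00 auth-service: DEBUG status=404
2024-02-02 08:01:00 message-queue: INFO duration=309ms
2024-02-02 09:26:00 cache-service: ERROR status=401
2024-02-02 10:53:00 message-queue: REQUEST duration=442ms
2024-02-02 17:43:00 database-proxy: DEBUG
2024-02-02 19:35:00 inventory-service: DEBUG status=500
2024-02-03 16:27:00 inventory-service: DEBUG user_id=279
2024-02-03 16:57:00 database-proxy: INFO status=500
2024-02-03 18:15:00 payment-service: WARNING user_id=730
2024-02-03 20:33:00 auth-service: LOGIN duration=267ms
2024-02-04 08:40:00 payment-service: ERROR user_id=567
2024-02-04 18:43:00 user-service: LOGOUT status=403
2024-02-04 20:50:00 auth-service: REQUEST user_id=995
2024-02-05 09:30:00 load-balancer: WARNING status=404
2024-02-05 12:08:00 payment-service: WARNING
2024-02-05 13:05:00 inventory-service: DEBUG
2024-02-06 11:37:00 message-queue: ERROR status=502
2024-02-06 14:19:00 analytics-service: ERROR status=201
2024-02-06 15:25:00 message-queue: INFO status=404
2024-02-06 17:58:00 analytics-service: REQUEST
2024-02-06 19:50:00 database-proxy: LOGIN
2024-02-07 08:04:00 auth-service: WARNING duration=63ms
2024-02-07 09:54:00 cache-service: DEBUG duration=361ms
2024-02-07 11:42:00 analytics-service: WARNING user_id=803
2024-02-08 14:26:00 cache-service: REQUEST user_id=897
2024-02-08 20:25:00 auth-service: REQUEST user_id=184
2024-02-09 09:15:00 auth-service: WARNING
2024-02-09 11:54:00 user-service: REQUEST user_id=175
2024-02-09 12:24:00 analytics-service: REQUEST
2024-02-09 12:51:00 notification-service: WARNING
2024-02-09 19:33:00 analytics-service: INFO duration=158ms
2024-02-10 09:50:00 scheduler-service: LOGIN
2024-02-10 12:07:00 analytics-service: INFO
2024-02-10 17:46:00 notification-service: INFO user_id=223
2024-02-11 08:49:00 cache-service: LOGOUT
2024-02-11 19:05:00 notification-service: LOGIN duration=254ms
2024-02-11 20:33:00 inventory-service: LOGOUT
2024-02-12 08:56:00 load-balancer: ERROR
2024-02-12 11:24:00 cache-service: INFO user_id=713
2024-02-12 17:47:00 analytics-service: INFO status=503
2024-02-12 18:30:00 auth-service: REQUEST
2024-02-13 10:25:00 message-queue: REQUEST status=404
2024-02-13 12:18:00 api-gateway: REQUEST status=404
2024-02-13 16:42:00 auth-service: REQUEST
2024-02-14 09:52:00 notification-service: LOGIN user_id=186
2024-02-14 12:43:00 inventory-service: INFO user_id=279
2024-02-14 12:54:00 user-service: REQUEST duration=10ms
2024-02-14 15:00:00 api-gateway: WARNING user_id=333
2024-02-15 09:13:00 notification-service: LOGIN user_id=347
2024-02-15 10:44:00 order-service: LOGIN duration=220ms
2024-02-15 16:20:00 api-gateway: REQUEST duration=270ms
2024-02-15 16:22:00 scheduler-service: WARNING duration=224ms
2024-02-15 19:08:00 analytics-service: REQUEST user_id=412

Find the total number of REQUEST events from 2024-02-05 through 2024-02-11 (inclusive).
5

To filter by date range:

1. Date range: 2024-02-05 through 2024-02-11, both dates inclusive
2. Filter for REQUEST events whose date falls in this range
3. Count matching events: 5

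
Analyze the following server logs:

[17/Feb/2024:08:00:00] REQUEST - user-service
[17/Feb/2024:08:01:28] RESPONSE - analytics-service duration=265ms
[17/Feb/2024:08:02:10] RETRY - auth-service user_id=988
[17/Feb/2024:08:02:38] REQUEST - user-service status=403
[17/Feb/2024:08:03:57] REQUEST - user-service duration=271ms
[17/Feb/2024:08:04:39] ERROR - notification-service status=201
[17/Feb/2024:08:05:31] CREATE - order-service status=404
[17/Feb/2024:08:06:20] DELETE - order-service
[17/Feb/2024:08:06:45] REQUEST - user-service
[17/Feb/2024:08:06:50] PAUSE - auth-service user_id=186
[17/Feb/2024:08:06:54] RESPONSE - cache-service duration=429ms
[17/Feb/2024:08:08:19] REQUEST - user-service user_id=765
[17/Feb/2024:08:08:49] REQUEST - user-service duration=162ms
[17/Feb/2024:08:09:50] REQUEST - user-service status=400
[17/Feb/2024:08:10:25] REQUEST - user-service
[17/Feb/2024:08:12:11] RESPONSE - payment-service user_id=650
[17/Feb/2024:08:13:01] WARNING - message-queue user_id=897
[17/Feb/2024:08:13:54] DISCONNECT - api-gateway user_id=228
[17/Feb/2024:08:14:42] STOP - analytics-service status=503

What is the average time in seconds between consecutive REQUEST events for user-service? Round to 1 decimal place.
89.3

To calculate average interval:

1. Find all REQUEST events for user-service in order
2. Calculate time gaps between consecutive events
3. Compute mean of gaps: 625 / 7 = 89.3 seconds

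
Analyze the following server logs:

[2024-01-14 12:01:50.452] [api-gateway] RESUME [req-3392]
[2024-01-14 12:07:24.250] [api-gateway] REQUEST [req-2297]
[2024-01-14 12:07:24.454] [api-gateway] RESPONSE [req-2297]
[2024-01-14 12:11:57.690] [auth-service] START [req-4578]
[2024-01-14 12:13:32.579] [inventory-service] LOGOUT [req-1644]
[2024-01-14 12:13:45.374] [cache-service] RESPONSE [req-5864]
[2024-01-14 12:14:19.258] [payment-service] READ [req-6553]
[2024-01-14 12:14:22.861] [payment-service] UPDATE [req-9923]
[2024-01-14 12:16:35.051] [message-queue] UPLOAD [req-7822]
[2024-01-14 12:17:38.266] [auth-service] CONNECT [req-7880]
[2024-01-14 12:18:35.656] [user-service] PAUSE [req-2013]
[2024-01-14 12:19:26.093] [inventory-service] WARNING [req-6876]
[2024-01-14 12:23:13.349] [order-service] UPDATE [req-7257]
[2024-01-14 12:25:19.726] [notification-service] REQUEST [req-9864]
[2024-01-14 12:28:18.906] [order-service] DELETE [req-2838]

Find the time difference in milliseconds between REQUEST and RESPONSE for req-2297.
204

To calculate latency:

1. Find REQUEST with id req-2297: 2024-01-14 12:07:24.250
2. Find RESPONSE with id req-2297: 2024-01-14 12:07:24.454
3. Latency: 2024-01-14 12:07:24.454 - 2024-01-14 12:07:24.250 = 204ms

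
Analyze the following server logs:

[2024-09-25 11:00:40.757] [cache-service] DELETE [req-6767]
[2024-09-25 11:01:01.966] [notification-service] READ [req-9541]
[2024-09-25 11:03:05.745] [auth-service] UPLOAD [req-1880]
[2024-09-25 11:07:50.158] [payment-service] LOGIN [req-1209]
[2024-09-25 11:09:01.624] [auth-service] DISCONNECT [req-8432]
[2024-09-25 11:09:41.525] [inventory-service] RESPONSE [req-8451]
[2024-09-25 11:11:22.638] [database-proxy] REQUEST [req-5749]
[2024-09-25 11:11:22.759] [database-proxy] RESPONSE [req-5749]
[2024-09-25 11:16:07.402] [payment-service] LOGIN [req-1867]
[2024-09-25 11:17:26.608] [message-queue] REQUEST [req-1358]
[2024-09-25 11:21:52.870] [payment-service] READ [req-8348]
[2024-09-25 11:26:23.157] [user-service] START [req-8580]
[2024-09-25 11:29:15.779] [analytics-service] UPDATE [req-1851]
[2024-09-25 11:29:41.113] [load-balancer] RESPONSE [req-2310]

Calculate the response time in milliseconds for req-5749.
121

To calculate latency:

1. Find REQUEST with id req-5749: 2024-09-25 11:11:22.638
2. Find RESPONSE with id req-5749: 2024-09-25 11:11:22.759
3. Latency: 2024-09-25 11:11:22.759 - 2024-09-25 11:11:22.638 = 121ms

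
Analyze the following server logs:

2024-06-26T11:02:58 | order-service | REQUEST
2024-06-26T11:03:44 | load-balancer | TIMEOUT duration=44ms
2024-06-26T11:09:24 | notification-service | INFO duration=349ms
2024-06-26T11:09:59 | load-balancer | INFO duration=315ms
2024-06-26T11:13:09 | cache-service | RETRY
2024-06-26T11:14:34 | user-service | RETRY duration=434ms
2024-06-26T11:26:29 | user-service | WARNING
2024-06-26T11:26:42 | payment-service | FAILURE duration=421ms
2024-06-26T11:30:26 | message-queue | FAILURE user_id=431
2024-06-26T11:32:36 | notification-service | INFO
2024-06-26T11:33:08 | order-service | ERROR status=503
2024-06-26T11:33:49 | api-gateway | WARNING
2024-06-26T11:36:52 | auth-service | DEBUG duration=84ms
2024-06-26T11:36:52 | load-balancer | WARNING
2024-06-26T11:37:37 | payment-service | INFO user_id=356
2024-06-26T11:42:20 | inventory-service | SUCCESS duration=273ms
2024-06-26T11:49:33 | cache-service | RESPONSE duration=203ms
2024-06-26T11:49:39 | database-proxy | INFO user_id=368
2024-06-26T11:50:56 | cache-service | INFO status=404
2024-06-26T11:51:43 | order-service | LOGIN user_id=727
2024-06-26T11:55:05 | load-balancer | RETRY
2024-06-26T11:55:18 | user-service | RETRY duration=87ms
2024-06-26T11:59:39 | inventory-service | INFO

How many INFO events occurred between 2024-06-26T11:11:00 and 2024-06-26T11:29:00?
0

To count events in the time window:

1. Window boundaries: 2024-06-26T11:11:00 to 2024-06-26T11:29:00
2. Filter for INFO events within this window
3. Count matching events: 0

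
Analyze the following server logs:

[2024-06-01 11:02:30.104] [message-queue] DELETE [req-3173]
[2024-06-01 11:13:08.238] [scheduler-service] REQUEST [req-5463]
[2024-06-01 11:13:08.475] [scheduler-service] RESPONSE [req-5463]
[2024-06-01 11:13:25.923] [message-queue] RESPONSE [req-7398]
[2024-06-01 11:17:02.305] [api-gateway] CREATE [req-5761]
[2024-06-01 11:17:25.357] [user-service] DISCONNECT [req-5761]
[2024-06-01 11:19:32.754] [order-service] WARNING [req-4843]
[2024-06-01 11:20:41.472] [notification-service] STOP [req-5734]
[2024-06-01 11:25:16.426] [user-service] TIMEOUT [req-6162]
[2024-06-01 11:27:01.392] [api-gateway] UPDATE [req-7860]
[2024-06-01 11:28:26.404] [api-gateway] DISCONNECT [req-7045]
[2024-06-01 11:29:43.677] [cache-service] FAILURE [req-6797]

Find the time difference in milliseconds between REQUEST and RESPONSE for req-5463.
237

To calculate latency:

1. Find REQUEST with id req-5463: 2024-06-01 11:13:08.238
2. Find RESPONSE with id req-5463: 2024-06-01 11:13:08.475
3. Latency: 2024-06-01 11:13:08.475 - 2024-06-01 11:13:08.238 = 237ms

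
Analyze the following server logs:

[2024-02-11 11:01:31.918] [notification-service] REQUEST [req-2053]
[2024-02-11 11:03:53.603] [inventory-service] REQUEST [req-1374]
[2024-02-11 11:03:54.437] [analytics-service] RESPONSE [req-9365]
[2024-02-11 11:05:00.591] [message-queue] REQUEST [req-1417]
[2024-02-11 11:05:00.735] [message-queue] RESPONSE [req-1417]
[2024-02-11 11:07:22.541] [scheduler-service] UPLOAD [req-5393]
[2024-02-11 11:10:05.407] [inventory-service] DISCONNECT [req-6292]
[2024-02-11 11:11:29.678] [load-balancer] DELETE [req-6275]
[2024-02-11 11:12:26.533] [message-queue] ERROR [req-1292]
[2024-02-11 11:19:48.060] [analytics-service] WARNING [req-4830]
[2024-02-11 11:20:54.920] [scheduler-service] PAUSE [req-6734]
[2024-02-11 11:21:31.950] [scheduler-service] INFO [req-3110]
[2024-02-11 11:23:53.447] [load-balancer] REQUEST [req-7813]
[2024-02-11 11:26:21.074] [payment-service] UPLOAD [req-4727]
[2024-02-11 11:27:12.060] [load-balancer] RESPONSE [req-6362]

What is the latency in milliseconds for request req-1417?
144

To calculate latency:

1. Find REQUEST with id req-1417: 2024-02-11 11:05:00.591
2. Find RESPONSE with id req-1417: 2024-02-11 11:05:00.735
3. Latency: 2024-02-11 11:05:00.735 - 2024-02-11 11:05:00.591 = 144ms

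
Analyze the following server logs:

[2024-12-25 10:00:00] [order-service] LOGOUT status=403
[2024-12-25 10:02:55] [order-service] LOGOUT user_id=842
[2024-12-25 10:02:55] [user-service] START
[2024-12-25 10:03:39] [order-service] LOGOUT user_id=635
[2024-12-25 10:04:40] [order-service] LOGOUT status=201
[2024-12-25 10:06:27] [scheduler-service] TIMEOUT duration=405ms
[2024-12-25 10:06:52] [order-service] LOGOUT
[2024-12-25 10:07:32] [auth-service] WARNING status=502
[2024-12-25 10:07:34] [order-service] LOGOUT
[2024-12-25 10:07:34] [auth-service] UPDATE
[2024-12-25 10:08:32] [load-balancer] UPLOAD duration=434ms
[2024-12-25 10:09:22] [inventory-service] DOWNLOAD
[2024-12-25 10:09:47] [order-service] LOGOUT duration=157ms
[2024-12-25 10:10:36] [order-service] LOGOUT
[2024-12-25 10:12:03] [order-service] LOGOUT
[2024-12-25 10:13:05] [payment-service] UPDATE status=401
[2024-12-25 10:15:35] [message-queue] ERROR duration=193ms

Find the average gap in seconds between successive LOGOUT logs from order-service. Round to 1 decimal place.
90.4

To calculate average interval:

1. Find all LOGOUT events for order-service in order
2. Calculate time gaps between consecutive events
3. Compute mean of gaps: 723 / 8 = 90.4 seconds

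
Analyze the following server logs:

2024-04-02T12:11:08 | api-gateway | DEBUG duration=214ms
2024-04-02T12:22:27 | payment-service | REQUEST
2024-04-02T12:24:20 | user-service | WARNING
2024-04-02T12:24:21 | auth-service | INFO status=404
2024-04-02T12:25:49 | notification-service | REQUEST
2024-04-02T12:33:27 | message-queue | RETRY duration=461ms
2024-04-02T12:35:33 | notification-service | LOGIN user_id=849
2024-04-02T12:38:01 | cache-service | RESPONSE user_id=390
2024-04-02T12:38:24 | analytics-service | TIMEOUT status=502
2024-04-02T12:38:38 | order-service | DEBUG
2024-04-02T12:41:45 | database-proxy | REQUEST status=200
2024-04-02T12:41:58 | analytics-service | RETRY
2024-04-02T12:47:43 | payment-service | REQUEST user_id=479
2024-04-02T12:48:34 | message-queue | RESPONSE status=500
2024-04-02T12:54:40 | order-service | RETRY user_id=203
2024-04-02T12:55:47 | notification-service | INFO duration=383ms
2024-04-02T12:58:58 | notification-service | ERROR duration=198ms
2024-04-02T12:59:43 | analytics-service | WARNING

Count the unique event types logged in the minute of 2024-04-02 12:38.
3

To count unique event types:

1. Filter events in the minute starting at 2024-04-02 12:38
2. Extract event types from matching entries
3. Count unique types: 3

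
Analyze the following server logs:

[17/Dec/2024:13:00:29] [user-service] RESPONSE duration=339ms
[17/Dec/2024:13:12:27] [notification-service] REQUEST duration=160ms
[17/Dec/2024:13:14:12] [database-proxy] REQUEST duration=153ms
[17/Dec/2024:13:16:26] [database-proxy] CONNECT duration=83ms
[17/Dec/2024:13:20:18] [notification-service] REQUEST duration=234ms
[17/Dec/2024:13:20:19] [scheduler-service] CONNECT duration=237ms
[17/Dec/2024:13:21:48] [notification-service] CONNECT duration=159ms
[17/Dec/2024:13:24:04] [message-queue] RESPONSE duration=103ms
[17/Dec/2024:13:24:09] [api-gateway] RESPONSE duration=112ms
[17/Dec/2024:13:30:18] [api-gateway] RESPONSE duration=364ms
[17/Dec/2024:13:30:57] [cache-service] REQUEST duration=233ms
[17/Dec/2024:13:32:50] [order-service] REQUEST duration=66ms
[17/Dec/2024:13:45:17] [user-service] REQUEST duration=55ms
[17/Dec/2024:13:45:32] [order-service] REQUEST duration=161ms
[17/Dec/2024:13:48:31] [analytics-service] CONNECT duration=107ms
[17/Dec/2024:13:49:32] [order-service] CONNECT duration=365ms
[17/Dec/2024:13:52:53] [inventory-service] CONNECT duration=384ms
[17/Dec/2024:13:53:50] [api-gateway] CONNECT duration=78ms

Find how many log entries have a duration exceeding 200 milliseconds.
7

To count timeouts:

1. Threshold: 200ms
2. Extract duration from each log entry
3. Count entries where duration > 200
4. Timeout count: 7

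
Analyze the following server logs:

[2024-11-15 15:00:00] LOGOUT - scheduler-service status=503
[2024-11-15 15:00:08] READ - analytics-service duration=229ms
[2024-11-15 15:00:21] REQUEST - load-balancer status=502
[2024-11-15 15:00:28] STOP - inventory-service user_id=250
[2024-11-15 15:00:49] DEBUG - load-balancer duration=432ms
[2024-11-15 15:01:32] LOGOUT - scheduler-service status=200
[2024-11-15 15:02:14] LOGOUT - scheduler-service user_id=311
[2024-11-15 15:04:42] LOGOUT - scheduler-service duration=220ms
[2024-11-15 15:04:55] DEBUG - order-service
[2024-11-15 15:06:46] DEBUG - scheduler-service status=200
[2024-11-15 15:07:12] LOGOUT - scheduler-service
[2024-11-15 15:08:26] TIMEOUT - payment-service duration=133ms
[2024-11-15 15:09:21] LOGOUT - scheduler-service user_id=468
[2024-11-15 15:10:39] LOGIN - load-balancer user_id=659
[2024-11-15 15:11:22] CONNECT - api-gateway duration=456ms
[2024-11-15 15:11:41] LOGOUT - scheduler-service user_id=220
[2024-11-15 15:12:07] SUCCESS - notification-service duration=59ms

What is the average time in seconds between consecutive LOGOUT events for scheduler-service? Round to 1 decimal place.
116.8

To calculate average interval:

1. Find all LOGOUT events for scheduler-service in order
2. Calculate time gaps between consecutive events
3. Compute mean of gaps: 701 / 6 = 116.8 seconds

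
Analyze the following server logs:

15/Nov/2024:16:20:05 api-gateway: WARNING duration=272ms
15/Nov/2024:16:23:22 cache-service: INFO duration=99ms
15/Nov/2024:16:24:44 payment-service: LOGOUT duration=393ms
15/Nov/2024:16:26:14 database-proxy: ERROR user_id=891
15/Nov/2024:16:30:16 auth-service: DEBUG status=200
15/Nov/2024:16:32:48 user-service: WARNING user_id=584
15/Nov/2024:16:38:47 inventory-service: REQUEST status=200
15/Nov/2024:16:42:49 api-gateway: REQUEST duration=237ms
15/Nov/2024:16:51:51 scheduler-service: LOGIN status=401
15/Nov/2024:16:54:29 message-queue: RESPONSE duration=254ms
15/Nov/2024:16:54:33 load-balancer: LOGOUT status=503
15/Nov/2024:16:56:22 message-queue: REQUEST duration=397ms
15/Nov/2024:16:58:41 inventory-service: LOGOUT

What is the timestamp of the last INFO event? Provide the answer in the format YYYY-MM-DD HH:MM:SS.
2024-11-15 16:23:22

To find the last event:

1. Filter for all INFO events
2. Sort by timestamp
3. Select the last one
4. Timestamp: 2024-11-15 16:23:22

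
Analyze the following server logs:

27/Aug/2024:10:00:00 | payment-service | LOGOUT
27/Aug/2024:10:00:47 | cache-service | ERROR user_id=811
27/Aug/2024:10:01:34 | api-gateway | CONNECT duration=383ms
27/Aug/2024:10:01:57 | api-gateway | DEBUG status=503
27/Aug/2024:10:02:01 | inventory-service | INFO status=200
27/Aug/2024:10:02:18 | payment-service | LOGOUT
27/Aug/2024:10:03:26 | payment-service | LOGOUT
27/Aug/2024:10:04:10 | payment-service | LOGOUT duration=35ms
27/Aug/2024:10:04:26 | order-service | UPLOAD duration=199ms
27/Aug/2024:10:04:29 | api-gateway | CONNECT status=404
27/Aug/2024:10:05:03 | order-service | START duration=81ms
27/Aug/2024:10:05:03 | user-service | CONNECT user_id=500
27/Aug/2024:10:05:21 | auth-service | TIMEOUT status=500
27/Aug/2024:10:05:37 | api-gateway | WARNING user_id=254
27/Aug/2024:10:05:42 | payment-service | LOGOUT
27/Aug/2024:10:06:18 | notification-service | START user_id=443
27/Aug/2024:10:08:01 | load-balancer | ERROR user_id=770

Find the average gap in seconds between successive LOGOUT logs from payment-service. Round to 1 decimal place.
85.5

To calculate average interval:

1. Find all LOGOUT events for payment-service in order
2. Calculate time gaps between consecutive events
3. Compute mean of gaps: 342 / 4 = 85.5 seconds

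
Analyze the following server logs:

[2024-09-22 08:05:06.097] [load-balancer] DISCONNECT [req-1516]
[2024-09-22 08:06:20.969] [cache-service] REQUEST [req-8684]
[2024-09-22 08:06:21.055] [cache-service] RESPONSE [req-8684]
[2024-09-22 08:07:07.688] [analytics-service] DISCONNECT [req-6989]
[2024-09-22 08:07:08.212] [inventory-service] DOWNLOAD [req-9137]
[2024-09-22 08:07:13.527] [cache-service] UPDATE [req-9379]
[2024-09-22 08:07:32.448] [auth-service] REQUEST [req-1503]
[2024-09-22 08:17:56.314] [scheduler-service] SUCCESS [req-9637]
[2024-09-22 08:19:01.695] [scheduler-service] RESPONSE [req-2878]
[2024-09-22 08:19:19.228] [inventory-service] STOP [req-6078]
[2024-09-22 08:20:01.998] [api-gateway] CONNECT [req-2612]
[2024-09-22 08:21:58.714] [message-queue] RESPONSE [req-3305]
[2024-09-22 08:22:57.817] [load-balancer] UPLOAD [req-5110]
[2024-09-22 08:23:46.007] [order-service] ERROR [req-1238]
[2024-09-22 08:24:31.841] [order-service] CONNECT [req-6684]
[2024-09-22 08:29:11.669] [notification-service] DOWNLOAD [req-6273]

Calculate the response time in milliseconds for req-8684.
86

To calculate latency:

1. Find REQUEST with id req-8684: 2024-09-22 08:06:20.969
2. Find RESPONSE with id req-8684: 2024-09-22 08:06:21.055
3. Latency: 2024-09-22 08:06:21.055 - 2024-09-22 08:06:20.969 = 86ms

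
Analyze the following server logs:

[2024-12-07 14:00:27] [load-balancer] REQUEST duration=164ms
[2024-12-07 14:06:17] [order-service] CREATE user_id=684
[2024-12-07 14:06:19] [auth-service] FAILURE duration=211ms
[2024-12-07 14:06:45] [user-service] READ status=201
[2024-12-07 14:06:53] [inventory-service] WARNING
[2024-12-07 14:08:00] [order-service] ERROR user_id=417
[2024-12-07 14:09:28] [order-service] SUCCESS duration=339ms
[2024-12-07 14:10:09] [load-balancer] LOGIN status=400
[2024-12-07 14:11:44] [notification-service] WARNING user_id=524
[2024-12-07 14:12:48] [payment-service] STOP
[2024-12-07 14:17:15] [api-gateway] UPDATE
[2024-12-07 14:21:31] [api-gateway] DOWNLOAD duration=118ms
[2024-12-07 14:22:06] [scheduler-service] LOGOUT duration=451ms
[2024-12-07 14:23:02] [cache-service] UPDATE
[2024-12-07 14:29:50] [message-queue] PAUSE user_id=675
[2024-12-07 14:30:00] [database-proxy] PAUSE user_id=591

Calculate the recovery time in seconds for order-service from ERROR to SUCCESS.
88

To calculate recovery time:

1. Find ERROR event for order-service: 2024-12-07 14:08:00
2. Find next SUCCESS event for order-service: 2024-12-07 14:09:28
3. Recovery time: 2024-12-07 14:09:28 - 2024-12-07 14:08:00 = 88 seconds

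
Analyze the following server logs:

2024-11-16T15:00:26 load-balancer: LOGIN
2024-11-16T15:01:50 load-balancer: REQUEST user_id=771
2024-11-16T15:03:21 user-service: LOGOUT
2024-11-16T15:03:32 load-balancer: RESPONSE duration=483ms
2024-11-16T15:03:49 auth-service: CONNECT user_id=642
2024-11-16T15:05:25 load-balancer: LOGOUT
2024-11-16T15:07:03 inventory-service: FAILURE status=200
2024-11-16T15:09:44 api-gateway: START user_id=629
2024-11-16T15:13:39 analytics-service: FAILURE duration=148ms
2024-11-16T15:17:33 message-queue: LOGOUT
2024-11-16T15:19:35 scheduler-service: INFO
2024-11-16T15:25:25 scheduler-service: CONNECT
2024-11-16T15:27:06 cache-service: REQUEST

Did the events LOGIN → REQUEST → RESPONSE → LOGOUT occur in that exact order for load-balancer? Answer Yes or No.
Yes

To verify sequence order:

1. Find all events in sequence LOGIN → REQUEST → RESPONSE → LOGOUT for load-balancer
2. Extract their timestamps
3. Check if timestamps are in ascending order
4. Result: Yes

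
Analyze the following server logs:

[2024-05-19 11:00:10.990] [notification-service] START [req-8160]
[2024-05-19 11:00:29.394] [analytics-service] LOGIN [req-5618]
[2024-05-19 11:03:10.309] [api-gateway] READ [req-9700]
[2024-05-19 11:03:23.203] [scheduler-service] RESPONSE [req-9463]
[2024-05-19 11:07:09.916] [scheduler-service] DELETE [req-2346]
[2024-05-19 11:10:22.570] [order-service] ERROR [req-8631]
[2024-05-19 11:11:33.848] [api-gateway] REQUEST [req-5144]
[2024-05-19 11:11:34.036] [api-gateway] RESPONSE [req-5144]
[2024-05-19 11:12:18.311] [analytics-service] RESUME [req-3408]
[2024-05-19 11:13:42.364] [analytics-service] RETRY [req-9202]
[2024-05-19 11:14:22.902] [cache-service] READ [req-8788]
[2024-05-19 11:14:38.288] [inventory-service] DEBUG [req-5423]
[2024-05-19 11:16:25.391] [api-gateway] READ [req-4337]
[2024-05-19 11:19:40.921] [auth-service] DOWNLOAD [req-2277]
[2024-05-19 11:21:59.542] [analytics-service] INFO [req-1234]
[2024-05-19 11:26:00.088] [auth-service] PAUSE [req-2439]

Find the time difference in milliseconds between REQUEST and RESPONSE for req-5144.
188

To calculate latency:

1. Find REQUEST with id req-5144: 2024-05-19 11:11:33.848
2. Find RESPONSE with id req-5144: 2024-05-19 11:11:34.036
3. Latency: 2024-05-19 11:11:34.036 - 2024-05-19 11:11:33.848 = 188ms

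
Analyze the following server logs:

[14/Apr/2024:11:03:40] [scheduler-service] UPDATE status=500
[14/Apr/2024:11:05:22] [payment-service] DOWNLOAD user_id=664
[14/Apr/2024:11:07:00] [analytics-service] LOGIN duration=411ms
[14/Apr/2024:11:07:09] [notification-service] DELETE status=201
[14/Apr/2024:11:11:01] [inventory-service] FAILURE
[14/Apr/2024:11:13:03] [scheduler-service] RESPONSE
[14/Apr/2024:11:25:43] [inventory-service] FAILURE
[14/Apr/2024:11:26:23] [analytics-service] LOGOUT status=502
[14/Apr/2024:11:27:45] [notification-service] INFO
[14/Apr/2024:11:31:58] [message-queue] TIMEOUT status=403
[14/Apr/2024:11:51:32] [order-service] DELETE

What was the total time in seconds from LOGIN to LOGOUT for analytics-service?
1163

To calculate state duration:

1. Find LOGIN event for analytics-service: 14/Apr/2024:11:07:00
2. Find LOGOUT event for analytics-service: 14/Apr/2024:11:26:23
3. Calculate duration: 14/Apr/2024:11:26:23 - 14/Apr/2024:11:07:00 = 1163 seconds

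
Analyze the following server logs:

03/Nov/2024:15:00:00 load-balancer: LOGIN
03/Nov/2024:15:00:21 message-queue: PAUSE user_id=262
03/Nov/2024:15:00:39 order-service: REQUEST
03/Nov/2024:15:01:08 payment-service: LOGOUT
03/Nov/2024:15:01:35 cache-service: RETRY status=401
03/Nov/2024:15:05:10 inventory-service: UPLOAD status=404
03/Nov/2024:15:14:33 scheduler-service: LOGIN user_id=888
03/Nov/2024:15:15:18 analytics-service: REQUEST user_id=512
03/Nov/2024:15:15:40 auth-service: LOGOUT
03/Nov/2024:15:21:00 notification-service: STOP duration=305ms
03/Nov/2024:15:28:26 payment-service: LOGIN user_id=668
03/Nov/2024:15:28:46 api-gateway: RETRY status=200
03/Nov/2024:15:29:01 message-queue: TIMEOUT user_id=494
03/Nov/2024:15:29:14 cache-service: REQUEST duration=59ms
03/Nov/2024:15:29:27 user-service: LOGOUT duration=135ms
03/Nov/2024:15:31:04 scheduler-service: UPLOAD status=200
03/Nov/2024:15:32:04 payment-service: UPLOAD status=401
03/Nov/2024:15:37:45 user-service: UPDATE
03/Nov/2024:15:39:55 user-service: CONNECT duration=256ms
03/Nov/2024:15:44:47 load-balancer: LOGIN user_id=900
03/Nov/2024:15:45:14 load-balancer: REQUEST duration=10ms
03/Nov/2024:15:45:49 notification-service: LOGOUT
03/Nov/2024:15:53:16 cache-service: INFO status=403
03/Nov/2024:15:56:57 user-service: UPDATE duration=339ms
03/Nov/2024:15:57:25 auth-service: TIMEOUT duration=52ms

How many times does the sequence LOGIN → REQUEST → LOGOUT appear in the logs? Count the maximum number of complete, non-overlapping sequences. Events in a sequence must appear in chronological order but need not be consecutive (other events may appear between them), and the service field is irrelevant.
4

To count sequences:

1. Look for pattern: LOGIN → REQUEST → LOGOUT
2. Greedily scan the log in chronological order, matching each sequence element in turn (ignoring service)
3. Each time the full pattern completes, increment the count and restart matching from the next event
4. Complete non-overlapping sequences found: 4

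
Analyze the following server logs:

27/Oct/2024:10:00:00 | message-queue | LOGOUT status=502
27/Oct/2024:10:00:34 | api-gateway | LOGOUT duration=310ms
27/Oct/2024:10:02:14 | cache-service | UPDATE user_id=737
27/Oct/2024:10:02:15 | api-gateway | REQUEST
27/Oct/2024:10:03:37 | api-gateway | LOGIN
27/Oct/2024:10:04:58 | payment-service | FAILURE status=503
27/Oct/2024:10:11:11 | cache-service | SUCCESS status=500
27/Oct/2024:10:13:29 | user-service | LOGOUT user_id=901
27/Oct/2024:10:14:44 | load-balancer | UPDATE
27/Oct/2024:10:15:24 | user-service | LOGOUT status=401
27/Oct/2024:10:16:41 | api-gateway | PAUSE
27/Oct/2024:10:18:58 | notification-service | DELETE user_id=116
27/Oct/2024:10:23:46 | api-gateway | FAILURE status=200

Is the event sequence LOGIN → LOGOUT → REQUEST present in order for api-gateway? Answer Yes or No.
No

To verify sequence order:

1. Find all events in sequence LOGIN → LOGOUT → REQUEST for api-gateway
2. Extract their timestamps
3. Check if timestamps are in ascending order
4. Result: No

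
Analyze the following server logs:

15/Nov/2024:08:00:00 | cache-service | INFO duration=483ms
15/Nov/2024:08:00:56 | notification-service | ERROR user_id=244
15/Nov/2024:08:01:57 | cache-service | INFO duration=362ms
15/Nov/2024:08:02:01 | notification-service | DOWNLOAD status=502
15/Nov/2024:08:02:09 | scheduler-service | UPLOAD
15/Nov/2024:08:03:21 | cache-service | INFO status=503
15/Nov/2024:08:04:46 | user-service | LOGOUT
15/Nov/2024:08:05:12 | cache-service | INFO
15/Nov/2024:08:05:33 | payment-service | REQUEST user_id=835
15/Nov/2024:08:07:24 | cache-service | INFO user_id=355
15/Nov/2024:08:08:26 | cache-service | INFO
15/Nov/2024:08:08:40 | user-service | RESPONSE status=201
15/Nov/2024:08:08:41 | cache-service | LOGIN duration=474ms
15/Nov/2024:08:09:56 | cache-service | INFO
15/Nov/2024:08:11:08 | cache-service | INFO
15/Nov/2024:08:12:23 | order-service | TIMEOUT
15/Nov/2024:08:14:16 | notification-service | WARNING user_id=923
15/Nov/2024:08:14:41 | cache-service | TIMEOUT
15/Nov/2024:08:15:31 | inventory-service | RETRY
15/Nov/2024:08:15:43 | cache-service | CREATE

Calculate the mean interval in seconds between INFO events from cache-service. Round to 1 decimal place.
95.4

To calculate average interval:

1. Find all INFO events for cache-service in order
2. Calculate time gaps between consecutive events
3. Compute mean of gaps: 668 / 7 = 95.4 seconds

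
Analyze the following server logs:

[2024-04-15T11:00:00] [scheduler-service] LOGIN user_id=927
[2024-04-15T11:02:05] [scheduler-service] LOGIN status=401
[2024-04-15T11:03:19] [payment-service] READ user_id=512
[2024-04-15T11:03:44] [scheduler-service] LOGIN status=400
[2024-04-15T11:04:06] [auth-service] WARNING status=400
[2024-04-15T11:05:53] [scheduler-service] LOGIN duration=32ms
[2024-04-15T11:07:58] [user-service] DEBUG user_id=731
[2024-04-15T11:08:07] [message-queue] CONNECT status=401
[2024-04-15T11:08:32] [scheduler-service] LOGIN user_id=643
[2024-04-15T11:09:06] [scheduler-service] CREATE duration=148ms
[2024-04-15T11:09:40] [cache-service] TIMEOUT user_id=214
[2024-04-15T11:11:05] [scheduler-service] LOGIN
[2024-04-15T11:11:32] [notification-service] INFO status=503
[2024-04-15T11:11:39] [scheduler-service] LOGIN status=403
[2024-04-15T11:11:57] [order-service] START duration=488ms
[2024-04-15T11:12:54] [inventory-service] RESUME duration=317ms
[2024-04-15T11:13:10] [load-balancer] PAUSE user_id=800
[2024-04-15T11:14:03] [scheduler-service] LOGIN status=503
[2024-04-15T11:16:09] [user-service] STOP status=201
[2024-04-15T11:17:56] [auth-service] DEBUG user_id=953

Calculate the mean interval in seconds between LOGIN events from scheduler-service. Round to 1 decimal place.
120.4

To calculate average interval:

1. Find all LOGIN events for scheduler-service in order
2. Calculate time gaps between consecutive events
3. Compute mean of gaps: 843 / 7 = 120.4 seconds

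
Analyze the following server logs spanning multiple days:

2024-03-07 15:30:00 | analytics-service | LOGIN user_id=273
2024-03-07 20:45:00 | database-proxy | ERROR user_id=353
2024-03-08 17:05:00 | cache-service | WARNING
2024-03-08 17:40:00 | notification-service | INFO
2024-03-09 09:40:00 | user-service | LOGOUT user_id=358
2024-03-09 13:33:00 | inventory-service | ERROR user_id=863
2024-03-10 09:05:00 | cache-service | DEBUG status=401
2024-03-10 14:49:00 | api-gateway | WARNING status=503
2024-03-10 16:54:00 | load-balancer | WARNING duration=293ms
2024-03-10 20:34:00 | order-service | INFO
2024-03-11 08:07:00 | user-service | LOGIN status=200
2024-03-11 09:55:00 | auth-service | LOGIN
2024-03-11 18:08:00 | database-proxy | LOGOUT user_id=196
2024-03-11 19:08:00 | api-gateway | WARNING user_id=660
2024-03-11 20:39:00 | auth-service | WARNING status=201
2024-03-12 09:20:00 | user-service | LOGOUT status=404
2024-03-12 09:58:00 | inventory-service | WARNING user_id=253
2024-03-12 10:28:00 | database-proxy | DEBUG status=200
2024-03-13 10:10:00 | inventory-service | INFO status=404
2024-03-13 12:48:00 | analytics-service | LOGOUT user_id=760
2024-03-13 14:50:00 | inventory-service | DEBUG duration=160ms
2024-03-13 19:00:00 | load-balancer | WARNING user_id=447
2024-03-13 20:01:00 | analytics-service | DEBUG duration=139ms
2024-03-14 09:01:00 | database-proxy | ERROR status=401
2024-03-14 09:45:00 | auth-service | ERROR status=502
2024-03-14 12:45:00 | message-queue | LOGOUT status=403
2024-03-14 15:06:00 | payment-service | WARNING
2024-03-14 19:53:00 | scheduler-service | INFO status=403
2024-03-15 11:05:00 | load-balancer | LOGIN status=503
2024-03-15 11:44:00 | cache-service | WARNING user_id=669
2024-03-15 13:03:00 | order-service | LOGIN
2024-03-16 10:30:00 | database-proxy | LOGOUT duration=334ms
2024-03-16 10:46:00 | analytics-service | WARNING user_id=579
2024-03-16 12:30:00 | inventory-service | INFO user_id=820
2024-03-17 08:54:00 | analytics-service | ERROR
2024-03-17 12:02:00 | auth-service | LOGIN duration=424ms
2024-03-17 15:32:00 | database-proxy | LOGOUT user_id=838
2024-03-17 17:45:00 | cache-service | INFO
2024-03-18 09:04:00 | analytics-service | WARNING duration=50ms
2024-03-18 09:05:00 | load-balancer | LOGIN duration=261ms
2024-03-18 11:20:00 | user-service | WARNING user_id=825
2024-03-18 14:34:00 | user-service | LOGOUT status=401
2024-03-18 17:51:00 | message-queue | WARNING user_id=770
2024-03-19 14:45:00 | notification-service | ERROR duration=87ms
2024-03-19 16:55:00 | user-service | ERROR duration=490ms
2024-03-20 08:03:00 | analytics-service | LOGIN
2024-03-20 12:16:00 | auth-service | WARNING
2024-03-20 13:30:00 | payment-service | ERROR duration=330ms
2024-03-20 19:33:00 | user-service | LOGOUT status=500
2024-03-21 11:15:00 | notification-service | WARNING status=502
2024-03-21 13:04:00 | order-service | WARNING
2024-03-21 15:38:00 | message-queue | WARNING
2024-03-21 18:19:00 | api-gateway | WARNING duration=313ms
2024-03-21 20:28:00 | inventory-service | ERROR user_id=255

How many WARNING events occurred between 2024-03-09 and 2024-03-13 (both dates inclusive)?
6

To filter by date range:

1. Date range: 2024-03-09 through 2024-03-13, both dates inclusive
2. Filter for WARNING events whose date falls in this range
3. Count matching events: 6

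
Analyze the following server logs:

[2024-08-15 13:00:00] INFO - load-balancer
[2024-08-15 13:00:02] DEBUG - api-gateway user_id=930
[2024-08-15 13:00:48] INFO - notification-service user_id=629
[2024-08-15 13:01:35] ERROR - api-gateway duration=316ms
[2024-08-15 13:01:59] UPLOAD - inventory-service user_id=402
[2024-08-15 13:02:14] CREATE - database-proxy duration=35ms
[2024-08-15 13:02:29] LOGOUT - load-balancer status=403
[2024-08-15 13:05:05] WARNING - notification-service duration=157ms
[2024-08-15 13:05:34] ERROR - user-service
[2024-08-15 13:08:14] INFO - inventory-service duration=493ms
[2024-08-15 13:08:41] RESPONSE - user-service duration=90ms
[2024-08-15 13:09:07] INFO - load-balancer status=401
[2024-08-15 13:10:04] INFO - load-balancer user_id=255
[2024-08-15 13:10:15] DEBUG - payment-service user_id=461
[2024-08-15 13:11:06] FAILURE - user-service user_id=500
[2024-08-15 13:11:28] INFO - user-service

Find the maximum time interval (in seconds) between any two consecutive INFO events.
446

To find the longest gap:

1. Extract all INFO events in chronological order
2. Calculate time differences between consecutive events
3. Find the maximum difference
4. Longest gap: 446 seconds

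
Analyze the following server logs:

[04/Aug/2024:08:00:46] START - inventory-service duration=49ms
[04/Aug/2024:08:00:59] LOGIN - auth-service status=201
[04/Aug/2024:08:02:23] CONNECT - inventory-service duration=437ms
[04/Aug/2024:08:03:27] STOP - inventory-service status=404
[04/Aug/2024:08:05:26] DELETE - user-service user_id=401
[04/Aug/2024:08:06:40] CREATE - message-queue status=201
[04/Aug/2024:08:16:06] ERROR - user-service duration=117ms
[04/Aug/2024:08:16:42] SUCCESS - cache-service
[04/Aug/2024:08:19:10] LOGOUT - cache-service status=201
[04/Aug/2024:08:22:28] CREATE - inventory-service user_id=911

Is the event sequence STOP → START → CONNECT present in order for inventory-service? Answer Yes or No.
No

To verify sequence order:

1. Find all events in sequence STOP → START → CONNECT for inventory-service
2. Extract their timestamps
3. Check if timestamps are in ascending order
4. Result: No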